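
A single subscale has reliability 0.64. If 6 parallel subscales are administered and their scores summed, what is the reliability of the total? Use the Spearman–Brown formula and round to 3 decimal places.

ρ_k = kρ / (1 + (k−1)ρ) = 6·0.64 / (1 + 5·0.64) = 3.840 / 4.200 = 0.914.

0.914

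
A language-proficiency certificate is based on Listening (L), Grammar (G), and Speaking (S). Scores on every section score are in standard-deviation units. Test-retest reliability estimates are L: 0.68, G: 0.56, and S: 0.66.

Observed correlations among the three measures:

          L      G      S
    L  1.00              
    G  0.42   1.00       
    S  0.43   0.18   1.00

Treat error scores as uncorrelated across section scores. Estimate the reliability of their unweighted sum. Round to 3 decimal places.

0.783

Var(L+G+S) = 3 + 2·[0.42 + 0.43 + 0.18] = 3 + 2.06 = 5.06.
Under uncorrelated errors the observed covariances equal the true-score covariances, so only the own-variance terms attenuate.
True-score variance = [0.68 + 0.56 + 0.66] + 2.06 = 1.9 + 2.06 = 3.96.
Reliability = 3.96 / 5.06 = 0.783.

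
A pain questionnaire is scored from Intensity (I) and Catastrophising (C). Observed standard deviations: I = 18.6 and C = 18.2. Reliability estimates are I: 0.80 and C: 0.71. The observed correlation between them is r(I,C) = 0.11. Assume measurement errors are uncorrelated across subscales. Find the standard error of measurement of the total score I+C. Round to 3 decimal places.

12.855

Var(total) = 677.2 + 74.4744 = 751.674.
True-score variance = 511.948 + 74.4744 = 586.423, so reliability = 0.7802.
Error variance = 751.674 − 586.423 = 165.252; SEM = √165.252 = 12.855.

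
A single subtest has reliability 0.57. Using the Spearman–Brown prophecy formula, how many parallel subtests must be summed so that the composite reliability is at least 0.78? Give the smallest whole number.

3

k ≥ ρ*(1−ρ₁)/(ρ₁(1−ρ*)) = 0.78·0.43 / (0.57·0.22) = 2.675.
Smallest integer k = 3.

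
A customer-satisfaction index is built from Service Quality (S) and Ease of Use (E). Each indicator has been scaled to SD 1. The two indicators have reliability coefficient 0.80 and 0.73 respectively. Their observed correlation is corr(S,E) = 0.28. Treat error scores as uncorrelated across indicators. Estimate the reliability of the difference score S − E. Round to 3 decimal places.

0.674

Var(S−E) = 1 + 1 − 2·0.28 = 2 − 0.56 = 1.44.
Because errors are independent across components, Cov(Tᵢ,Tⱼ) = Cov(Xᵢ,Xⱼ); the off-diagonal part of the true-score variance is the same as above.
True-score variance = [0.80 + 0.73] − 0.56 = 1.53 − 0.56 = 0.97.
Reliability = 0.97 / 1.44 = 0.674.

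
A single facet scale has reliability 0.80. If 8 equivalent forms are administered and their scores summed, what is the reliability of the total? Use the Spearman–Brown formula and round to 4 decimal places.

ρ_k = kρ / (1 + (k−1)ρ) = 8·0.80 / (1 + 7·0.80) = 6.400 / 6.600 = 0.9697.

0.9697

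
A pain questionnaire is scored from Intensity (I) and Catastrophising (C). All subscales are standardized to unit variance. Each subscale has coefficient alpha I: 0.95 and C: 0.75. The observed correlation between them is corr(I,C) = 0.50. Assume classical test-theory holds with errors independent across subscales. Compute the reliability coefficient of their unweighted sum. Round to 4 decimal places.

Var(I+C) = 2 + 2·[0.50] = 2 + 1 = 3.
Because errors are independent across components, Cov(Tᵢ,Tⱼ) = Cov(Xᵢ,Xⱼ); the off-diagonal part of the true-score variance is the same as above.
True-score variance = [0.95 + 0.75] + 1 = 1.7 + 1 = 2.7.
Reliability = 2.7 / 3 = 0.9000.

0.9000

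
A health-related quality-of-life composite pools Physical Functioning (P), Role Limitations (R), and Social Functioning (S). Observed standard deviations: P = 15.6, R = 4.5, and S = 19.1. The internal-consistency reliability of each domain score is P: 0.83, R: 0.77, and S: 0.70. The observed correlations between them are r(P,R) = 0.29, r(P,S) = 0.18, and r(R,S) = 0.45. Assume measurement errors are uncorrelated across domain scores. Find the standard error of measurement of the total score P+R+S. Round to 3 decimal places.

Var(total) = 628.42 + 225.337 = 853.757.
True-score variance = 472.948 + 225.337 = 698.285, so reliability = 0.8179.
Error variance = 853.757 − 698.285 = 155.472; SEM = √155.472 = 12.469.

12.469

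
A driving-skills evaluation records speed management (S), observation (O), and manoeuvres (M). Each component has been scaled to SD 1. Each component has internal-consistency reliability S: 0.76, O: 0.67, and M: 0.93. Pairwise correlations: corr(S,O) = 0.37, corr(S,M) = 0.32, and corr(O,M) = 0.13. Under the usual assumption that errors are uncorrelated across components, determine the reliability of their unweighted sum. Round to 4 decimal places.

0.8621

Var(S+O+M) = 3 + 2·[0.37 + 0.32 + 0.13] = 3 + 1.64 = 4.64.
Because errors are independent across components, Cov(Tᵢ,Tⱼ) = Cov(Xᵢ,Xⱼ); the off-diagonal part of the true-score variance is the same as above.
True-score variance = [0.76 + 0.67 + 0.93] + 1.64 = 2.36 + 1.64 = 4.
Reliability = 4 / 4.64 = 0.8621.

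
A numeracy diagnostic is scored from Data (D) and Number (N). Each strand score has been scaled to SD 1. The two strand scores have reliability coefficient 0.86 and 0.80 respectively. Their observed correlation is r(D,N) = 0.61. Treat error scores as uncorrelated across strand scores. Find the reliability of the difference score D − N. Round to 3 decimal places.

0.564

Var(D−N) = 1 + 1 − 2·0.61 = 2 − 1.22 = 0.78.
Because errors are independent across components, Cov(Tᵢ,Tⱼ) = Cov(Xᵢ,Xⱼ); the off-diagonal part of the true-score variance is the same as above.
True-score variance = [0.86 + 0.80] − 1.22 = 1.66 − 1.22 = 0.44.
Reliability = 0.44 / 0.78 = 0.564.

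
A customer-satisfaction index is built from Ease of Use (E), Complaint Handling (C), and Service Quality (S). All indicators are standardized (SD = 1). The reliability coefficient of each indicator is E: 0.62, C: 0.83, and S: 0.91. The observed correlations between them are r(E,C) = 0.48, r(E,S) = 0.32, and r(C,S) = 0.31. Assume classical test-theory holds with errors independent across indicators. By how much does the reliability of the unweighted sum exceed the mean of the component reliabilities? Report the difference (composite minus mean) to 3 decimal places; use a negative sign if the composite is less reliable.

Var(sum) = 3 + 2.22 = 5.22; true-score variance = 2.36 + 2.22 = 4.58; composite reliability = 0.8774.
Mean component reliability = 0.7867.
Difference = 0.8774 − 0.7867 = 0.091.

0.091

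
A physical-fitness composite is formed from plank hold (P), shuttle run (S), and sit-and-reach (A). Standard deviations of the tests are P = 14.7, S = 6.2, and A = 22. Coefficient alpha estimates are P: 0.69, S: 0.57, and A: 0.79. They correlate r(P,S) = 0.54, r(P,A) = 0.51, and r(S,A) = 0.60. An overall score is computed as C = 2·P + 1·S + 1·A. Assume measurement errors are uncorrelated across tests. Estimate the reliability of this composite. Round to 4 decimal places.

Var(C) = 2²·14.7² + 6.2² + 22² + 2·[2·14.7·6.2·0.54 + 2·14.7·22·0.51 + 6.2·22·0.60] = 1386.8 + 1020.28 = 2407.08.
With uncorrelated errors the cross-covariances are all true-score covariance, so they carry over unchanged; only the diagonal terms shrink to ρᵢσᵢ².
True-score variance = [2²·14.7²·0.69 + 6.2²·0.57 + 22²·0.79] + 1020.28 = 1000.68 + 1020.28 = 2020.96.
Reliability = 2020.96 / 2407.08 = 0.8396.

0.8396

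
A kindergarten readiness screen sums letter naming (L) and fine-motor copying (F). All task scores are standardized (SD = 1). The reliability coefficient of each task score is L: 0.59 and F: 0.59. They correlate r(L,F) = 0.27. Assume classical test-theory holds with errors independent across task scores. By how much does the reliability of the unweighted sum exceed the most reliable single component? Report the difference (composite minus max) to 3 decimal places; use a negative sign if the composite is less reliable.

0.087

Var(sum) = 2 + 0.54 = 2.54; true-score variance = 1.18 + 0.54 = 1.72; composite reliability = 0.6772.
Max component reliability = 0.5900.
Difference = 0.6772 − 0.5900 = 0.087.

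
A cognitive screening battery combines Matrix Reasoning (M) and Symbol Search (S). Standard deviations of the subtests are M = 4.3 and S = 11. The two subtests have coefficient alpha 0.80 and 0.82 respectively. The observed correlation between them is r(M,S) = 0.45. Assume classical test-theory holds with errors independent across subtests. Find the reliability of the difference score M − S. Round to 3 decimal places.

Var(M−S) = 4.3² + 11² − 2·4.3·11·0.45 = 139.49 − 42.57 = 96.92.
With uncorrelated errors the cross-covariances are all true-score covariance, so they carry over unchanged; only the diagonal terms shrink to ρᵢσᵢ².
True-score variance = [4.3²·0.80 + 11²·0.82] − 42.57 = 114.012 − 42.57 = 71.442.
Reliability = 71.442 / 96.92 = 0.737.

0.737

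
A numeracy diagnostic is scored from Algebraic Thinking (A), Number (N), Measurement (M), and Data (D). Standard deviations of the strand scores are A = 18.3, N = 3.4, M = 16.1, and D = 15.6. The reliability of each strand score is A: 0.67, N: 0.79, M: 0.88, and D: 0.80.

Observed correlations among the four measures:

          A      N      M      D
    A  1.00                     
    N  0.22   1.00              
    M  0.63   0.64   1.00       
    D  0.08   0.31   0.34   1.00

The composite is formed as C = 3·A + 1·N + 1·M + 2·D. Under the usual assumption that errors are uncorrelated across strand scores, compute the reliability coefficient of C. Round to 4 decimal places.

Var(C) = 3²·18.3² + 3.4² + 16.1² + 2²·15.6² + 2·[3·18.3·3.4·0.22 + 3·18.3·16.1·0.63 + 6·18.3·15.6·0.08 + 3.4·16.1·0.64 + 2·3.4·15.6·0.31 + 2·16.1·15.6·0.34] = 4258.22 + 1947.31 = 6205.53.
With uncorrelated errors the cross-covariances are all true-score covariance, so they carry over unchanged; only the diagonal terms shrink to ρᵢσᵢ².
True-score variance = [3²·18.3²·0.67 + 3.4²·0.79 + 16.1²·0.88 + 2²·15.6²·0.80] + 1947.31 = 3035.38 + 1947.31 = 4982.68.
Reliability = 4982.68 / 6205.53 = 0.8029.

0.8029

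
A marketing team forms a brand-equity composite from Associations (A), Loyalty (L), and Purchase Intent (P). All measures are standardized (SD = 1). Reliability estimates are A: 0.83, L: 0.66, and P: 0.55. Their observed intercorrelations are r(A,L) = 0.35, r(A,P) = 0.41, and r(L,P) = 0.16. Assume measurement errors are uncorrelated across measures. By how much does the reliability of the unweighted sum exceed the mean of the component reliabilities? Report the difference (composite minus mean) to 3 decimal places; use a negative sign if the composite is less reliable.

Var(sum) = 3 + 1.84 = 4.84; true-score variance = 2.04 + 1.84 = 3.88; composite reliability = 0.8017.
Mean component reliability = 0.6800.
Difference = 0.8017 − 0.6800 = 0.122.

0.122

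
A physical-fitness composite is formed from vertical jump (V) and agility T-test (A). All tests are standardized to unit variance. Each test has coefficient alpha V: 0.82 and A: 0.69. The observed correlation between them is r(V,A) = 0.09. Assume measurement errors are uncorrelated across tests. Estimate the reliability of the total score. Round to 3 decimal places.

0.775

Var(V+A) = 2 + 2·[0.09] = 2 + 0.18 = 2.18.
Under uncorrelated errors the observed covariances equal the true-score covariances, so only the own-variance terms attenuate.
True-score variance = [0.82 + 0.69] + 0.18 = 1.51 + 0.18 = 1.69.
Reliability = 1.69 / 2.18 = 0.775.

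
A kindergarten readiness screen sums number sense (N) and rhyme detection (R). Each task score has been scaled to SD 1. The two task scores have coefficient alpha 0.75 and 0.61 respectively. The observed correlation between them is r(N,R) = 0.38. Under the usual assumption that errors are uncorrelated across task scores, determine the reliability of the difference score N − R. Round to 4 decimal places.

0.4839

Var(N−R) = 1 + 1 − 2·0.38 = 2 − 0.76 = 1.24.
Because errors are independent across components, Cov(Tᵢ,Tⱼ) = Cov(Xᵢ,Xⱼ); the off-diagonal part of the true-score variance is the same as above.
True-score variance = [0.75 + 0.61] − 0.76 = 1.36 − 0.76 = 0.6.
Reliability = 0.6 / 1.24 = 0.4839.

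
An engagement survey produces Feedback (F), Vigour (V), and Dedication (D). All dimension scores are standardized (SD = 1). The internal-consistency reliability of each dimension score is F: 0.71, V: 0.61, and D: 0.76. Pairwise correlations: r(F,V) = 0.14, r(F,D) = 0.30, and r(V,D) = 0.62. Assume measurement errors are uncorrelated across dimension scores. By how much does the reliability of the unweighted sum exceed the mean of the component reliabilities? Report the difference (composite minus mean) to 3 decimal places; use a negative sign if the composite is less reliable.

Var(sum) = 3 + 2.12 = 5.12; true-score variance = 2.08 + 2.12 = 4.2; composite reliability = 0.8203.
Mean component reliability = 0.6933.
Difference = 0.8203 − 0.6933 = 0.127.

0.127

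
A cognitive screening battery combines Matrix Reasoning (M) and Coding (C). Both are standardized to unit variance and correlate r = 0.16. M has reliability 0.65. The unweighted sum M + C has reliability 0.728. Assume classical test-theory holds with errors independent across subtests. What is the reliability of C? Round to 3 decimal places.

Var(M+C) = 2 + 2·0.16 = 2.320.
True-score variance = ρ_M + ρ_C + 2·0.16, so 0.728 = (0.65 + ρ_C + 0.32) / 2.320.
ρ_C = 0.728·2.320 − 0.65 − 0.32 = 0.719.

0.719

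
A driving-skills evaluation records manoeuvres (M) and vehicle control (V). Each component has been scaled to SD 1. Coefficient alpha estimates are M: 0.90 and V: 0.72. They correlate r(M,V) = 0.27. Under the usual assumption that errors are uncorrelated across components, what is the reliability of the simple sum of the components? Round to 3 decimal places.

0.850

Var(M+V) = 2 + 2·[0.27] = 2 + 0.54 = 2.54.
Because errors are independent across components, Cov(Tᵢ,Tⱼ) = Cov(Xᵢ,Xⱼ); the off-diagonal part of the true-score variance is the same as above.
True-score variance = [0.90 + 0.72] + 0.54 = 1.62 + 0.54 = 2.16.
Reliability = 2.16 / 2.54 = 0.850.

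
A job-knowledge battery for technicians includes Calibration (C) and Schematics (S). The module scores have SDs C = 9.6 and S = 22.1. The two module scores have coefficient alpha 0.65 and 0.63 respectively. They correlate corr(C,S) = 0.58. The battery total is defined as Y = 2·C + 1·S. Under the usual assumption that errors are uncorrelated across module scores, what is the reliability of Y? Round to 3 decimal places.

0.770

Var(Y) = 2²·9.6² + 22.1² + 2·[2·9.6·22.1·0.58] = 857.05 + 492.211 = 1349.26.
Under uncorrelated errors the observed covariances equal the true-score covariances, so only the own-variance terms attenuate.
True-score variance = [2²·9.6²·0.65 + 22.1²·0.63] + 492.211 = 547.314 + 492.211 = 1039.53.
Reliability = 1039.53 / 1349.26 = 0.770.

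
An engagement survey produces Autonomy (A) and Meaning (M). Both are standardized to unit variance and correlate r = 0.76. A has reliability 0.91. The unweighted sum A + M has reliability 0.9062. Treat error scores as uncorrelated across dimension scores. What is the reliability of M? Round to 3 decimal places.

Var(A+M) = 2 + 2·0.76 = 3.520.
True-score variance = ρ_A + ρ_M + 2·0.76, so 0.9062 = (0.91 + ρ_M + 1.52) / 3.520.
ρ_M = 0.9062·3.520 − 0.91 − 1.52 = 0.760.

0.760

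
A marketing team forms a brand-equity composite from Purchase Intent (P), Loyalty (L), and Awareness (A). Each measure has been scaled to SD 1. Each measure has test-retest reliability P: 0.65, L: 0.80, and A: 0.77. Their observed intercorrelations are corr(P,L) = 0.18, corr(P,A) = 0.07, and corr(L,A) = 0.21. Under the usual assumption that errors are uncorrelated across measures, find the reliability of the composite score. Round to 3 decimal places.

0.801

Var(P+L+A) = 3 + 2·[0.18 + 0.07 + 0.21] = 3 + 0.92 = 3.92.
Because errors are independent across components, Cov(Tᵢ,Tⱼ) = Cov(Xᵢ,Xⱼ); the off-diagonal part of the true-score variance is the same as above.
True-score variance = [0.65 + 0.80 + 0.77] + 0.92 = 2.22 + 0.92 = 3.14.
Reliability = 3.14 / 3.92 = 0.801.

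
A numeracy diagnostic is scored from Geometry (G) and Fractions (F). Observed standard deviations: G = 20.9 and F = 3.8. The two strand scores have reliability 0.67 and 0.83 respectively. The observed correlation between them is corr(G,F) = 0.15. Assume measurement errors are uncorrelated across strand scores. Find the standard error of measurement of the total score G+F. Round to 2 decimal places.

Var(total) = 451.25 + 23.826 = 475.076.
True-score variance = 304.648 + 23.826 = 328.474, so reliability = 0.6914.
Error variance = 475.076 − 328.474 = 146.602; SEM = √146.602 = 12.11.

12.11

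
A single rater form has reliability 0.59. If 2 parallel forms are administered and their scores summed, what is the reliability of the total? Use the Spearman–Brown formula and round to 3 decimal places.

ρ_k = kρ / (1 + (k−1)ρ) = 2·0.59 / (1 + 1·0.59) = 1.180 / 1.590 = 0.742.

0.742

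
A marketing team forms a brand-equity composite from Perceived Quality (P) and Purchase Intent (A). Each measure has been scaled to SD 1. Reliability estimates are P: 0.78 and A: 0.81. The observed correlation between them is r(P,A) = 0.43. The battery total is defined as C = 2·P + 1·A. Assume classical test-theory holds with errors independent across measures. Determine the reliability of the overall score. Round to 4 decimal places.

0.8408

Var(C) = 2² + 1 + 2·[2·0.43] = 5 + 1.72 = 6.72.
Under uncorrelated errors the observed covariances equal the true-score covariances, so only the own-variance terms attenuate.
True-score variance = [2²·0.78 + 0.81] + 1.72 = 3.93 + 1.72 = 5.65.
Reliability = 5.65 / 6.72 = 0.8408.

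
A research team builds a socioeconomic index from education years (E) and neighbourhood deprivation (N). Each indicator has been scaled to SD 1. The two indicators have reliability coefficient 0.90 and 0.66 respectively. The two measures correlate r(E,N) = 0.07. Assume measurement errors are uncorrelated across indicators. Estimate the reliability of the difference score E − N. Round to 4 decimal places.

Var(E−N) = 1 + 1 − 2·0.07 = 2 − 0.14 = 1.86.
With uncorrelated errors the cross-covariances are all true-score covariance, so they carry over unchanged; only the diagonal terms shrink to ρᵢσᵢ².
True-score variance = [0.90 + 0.66] − 0.14 = 1.56 − 0.14 = 1.42.
Reliability = 1.42 / 1.86 = 0.7634.

0.7634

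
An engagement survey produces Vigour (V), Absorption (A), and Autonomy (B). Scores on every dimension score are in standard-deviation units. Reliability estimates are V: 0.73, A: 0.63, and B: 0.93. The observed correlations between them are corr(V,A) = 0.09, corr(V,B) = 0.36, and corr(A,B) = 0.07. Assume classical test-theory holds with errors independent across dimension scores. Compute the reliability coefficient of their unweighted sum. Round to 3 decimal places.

Var(V+A+B) = 3 + 2·[0.09 + 0.36 + 0.07] = 3 + 1.04 = 4.04.
With uncorrelated errors the cross-covariances are all true-score covariance, so they carry over unchanged; only the diagonal terms shrink to ρᵢσᵢ².
True-score variance = [0.73 + 0.63 + 0.93] + 1.04 = 2.29 + 1.04 = 3.33.
Reliability = 3.33 / 4.04 = 0.824.

0.824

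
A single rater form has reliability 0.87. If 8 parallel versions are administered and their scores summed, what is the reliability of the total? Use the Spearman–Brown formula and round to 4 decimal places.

ρ_k = kρ / (1 + (k−1)ρ) = 8·0.87 / (1 + 7·0.87) = 6.960 / 7.090 = 0.9817.

0.9817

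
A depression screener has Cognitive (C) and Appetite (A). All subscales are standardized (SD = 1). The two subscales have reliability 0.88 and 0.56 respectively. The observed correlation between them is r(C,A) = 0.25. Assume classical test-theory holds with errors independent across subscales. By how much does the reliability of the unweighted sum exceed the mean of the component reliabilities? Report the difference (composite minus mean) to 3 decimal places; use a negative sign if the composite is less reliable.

0.056

Var(sum) = 2 + 0.5 = 2.5; true-score variance = 1.44 + 0.5 = 1.94; composite reliability = 0.7760.
Mean component reliability = 0.7200.
Difference = 0.7760 − 0.7200 = 0.056.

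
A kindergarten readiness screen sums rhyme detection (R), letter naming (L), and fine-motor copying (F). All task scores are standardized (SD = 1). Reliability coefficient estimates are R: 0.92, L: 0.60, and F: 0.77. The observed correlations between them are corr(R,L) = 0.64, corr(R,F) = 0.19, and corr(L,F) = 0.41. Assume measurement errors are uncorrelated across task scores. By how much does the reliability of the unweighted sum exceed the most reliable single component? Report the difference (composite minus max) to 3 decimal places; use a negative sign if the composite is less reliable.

Var(sum) = 3 + 2.48 = 5.48; true-score variance = 2.29 + 2.48 = 4.77; composite reliability = 0.8704.
Max component reliability = 0.9200.
Difference = 0.8704 − 0.9200 = -0.050.

-0.050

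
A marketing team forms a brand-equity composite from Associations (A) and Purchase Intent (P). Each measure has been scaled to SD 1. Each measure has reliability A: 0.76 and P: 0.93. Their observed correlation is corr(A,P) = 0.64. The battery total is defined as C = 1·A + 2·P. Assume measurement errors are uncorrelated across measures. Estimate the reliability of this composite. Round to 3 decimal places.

Var(C) = 1 + 2² + 2·[2·0.64] = 5 + 2.56 = 7.56.
Under uncorrelated errors the observed covariances equal the true-score covariances, so only the own-variance terms attenuate.
True-score variance = [0.76 + 2²·0.93] + 2.56 = 4.48 + 2.56 = 7.04.
Reliability = 7.04 / 7.56 = 0.931.

0.931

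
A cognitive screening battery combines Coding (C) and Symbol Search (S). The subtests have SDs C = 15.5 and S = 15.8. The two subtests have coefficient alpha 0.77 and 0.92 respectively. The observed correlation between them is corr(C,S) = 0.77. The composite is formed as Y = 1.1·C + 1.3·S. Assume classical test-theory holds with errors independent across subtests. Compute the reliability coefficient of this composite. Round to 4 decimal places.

0.9196

Var(Y) = 1.1²·15.5² + 1.3²·15.8² + 2·[1.43·15.5·15.8·0.77] = 712.594 + 539.319 = 1251.91.
Under uncorrelated errors the observed covariances equal the true-score covariances, so only the own-variance terms attenuate.
True-score variance = [1.1²·15.5²·0.77 + 1.3²·15.8²·0.92] + 539.319 = 611.981 + 539.319 = 1151.3.
Reliability = 1151.3 / 1251.91 = 0.9196.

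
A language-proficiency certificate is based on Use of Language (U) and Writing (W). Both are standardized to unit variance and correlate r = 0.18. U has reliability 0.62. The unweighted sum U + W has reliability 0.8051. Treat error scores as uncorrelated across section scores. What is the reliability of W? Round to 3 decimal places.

0.920

Var(U+W) = 2 + 2·0.18 = 2.360.
True-score variance = ρ_U + ρ_W + 2·0.18, so 0.8051 = (0.62 + ρ_W + 0.36) / 2.360.
ρ_W = 0.8051·2.360 − 0.62 − 0.36 = 0.920.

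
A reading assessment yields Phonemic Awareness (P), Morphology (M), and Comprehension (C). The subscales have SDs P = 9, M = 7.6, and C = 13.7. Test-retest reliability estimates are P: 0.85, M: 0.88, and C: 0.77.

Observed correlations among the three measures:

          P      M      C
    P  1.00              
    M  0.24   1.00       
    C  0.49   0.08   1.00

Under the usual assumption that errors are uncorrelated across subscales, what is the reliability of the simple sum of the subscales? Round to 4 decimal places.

Var(P+M+C) = 9² + 7.6² + 13.7² + 2·[9·7.6·0.24 + 9·13.7·0.49 + 7.6·13.7·0.08] = 326.45 + 170.325 = 496.775.
With uncorrelated errors the cross-covariances are all true-score covariance, so they carry over unchanged; only the diagonal terms shrink to ρᵢσᵢ².
True-score variance = [9²·0.85 + 7.6²·0.88 + 13.7²·0.77] + 170.325 = 264.2 + 170.325 = 434.525.
Reliability = 434.525 / 496.775 = 0.8747.

0.8747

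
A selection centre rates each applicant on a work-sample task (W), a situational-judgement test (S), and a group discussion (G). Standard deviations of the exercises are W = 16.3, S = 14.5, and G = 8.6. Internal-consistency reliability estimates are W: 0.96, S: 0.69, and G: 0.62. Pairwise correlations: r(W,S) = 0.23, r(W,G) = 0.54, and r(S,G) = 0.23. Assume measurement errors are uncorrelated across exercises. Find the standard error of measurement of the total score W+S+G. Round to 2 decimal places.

Var(total) = 549.9 + 317.477 = 867.377.
True-score variance = 445.99 + 317.477 = 763.467, so reliability = 0.8802.
Error variance = 867.377 − 763.467 = 103.91; SEM = √103.91 = 10.19.

10.19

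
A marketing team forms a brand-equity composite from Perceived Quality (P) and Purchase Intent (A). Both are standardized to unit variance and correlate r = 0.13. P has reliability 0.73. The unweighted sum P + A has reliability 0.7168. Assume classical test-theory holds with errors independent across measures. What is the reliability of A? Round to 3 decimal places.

0.630

Var(P+A) = 2 + 2·0.13 = 2.260.
True-score variance = ρ_P + ρ_A + 2·0.13, so 0.7168 = (0.73 + ρ_A + 0.26) / 2.260.
ρ_A = 0.7168·2.260 − 0.73 − 0.26 = 0.630.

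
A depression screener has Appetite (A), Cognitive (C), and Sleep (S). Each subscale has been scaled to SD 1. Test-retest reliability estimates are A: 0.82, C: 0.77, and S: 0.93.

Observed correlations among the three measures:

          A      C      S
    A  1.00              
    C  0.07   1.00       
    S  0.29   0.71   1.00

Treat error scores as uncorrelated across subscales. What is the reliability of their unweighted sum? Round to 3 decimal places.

0.907

Var(A+C+S) = 3 + 2·[0.07 + 0.29 + 0.71] = 3 + 2.14 = 5.14.
Because errors are independent across components, Cov(Tᵢ,Tⱼ) = Cov(Xᵢ,Xⱼ); the off-diagonal part of the true-score variance is the same as above.
True-score variance = [0.82 + 0.77 + 0.93] + 2.14 = 2.52 + 2.14 = 4.66.
Reliability = 4.66 / 5.14 = 0.907.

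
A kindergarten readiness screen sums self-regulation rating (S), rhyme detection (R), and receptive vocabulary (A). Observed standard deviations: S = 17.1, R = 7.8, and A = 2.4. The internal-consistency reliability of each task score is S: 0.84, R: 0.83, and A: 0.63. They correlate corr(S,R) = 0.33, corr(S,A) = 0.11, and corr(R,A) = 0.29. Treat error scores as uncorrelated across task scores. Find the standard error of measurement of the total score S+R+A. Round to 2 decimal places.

7.70

Var(total) = 359.01 + 107.917 = 466.927.
True-score variance = 299.75 + 107.917 = 407.668, so reliability = 0.8731.
Error variance = 466.927 − 407.668 = 59.2596; SEM = √59.2596 = 7.70.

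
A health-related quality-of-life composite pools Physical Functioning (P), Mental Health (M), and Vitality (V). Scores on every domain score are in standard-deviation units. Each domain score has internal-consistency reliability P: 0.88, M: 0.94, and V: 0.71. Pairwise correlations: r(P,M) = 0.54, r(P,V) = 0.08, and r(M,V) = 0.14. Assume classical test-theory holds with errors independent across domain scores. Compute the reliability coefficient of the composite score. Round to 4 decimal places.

Var(P+M+V) = 3 + 2·[0.54 + 0.08 + 0.14] = 3 + 1.52 = 4.52.
With uncorrelated errors the cross-covariances are all true-score covariance, so they carry over unchanged; only the diagonal terms shrink to ρᵢσᵢ².
True-score variance = [0.88 + 0.94 + 0.71] + 1.52 = 2.53 + 1.52 = 4.05.
Reliability = 4.05 / 4.52 = 0.8960.

0.8960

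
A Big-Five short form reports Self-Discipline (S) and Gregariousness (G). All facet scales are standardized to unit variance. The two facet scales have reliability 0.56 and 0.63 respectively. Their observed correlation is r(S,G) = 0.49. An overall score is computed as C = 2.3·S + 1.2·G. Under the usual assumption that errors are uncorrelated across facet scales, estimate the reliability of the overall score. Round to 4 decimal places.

Var(C) = 2.3² + 1.2² + 2·[2.76·0.49] = 6.73 + 2.7048 = 9.4348.
Under uncorrelated errors the observed covariances equal the true-score covariances, so only the own-variance terms attenuate.
True-score variance = [2.3²·0.56 + 1.2²·0.63] + 2.7048 = 3.8696 + 2.7048 = 6.5744.
Reliability = 6.5744 / 9.4348 = 0.6968.

0.6968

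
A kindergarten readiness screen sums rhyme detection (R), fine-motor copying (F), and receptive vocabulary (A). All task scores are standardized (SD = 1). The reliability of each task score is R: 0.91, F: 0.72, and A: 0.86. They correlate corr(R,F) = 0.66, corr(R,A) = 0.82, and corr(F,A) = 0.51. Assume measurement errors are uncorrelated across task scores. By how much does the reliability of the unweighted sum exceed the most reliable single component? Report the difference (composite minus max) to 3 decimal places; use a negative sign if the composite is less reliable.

Var(sum) = 3 + 3.98 = 6.98; true-score variance = 2.49 + 3.98 = 6.47; composite reliability = 0.9269.
Max component reliability = 0.9100.
Difference = 0.9269 − 0.9100 = 0.017.

0.017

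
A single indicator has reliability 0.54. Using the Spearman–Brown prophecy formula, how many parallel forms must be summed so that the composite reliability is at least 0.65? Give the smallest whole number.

2

k ≥ ρ*(1−ρ₁)/(ρ₁(1−ρ*)) = 0.65·0.46 / (0.54·0.35) = 1.582.
Smallest integer k = 2.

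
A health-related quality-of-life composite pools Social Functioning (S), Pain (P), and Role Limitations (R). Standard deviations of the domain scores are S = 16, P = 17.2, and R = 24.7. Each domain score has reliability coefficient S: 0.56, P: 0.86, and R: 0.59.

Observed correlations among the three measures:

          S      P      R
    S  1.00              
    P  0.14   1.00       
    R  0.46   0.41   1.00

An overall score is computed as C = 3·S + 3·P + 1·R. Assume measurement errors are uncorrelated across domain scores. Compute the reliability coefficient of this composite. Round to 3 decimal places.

Var(C) = 3²·16² + 3²·17.2² + 24.7² + 2·[9·16·17.2·0.14 + 3·16·24.7·0.46 + 3·17.2·24.7·0.41] = 5576.65 + 2829.36 = 8406.01.
Because errors are independent across components, Cov(Tᵢ,Tⱼ) = Cov(Xᵢ,Xⱼ); the off-diagonal part of the true-score variance is the same as above.
True-score variance = [3²·16²·0.56 + 3²·17.2²·0.86 + 24.7²·0.59] + 2829.36 = 3939.99 + 2829.36 = 6769.36.
Reliability = 6769.36 / 8406.01 = 0.805.

0.805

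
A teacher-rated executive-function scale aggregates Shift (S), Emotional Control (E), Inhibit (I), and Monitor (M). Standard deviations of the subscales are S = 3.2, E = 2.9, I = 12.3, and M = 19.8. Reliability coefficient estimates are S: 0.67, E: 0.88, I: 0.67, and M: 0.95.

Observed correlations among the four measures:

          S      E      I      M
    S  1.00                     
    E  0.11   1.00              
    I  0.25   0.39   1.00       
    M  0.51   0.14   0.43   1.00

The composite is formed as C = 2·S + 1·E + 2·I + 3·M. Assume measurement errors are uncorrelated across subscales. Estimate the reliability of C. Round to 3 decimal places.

0.935

Var(C) = 2²·3.2² + 2.9² + 2²·12.3² + 3²·19.8² + 2·[2·3.2·2.9·0.11 + 4·3.2·12.3·0.25 + 6·3.2·19.8·0.51 + 2·2.9·12.3·0.39 + 3·2.9·19.8·0.14 + 6·12.3·19.8·0.43] = 4182.89 + 1831.11 = 6014.
With uncorrelated errors the cross-covariances are all true-score covariance, so they carry over unchanged; only the diagonal terms shrink to ρᵢσᵢ².
True-score variance = [2²·3.2²·0.67 + 2.9²·0.88 + 2²·12.3²·0.67 + 3²·19.8²·0.95] + 1831.11 = 3792.24 + 1831.11 = 5623.35.
Reliability = 5623.35 / 6014 = 0.935.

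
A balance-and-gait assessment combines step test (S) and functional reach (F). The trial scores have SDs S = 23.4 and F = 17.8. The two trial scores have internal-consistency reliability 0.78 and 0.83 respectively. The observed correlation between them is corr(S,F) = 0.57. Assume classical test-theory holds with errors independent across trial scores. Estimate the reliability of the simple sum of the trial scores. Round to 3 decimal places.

Var(S+F) = 23.4² + 17.8² + 2·[23.4·17.8·0.57] = 864.4 + 474.833 = 1339.23.
With uncorrelated errors the cross-covariances are all true-score covariance, so they carry over unchanged; only the diagonal terms shrink to ρᵢσᵢ².
True-score variance = [23.4²·0.78 + 17.8²·0.83] + 474.833 = 690.074 + 474.833 = 1164.91.
Reliability = 1164.91 / 1339.23 = 0.870.

0.870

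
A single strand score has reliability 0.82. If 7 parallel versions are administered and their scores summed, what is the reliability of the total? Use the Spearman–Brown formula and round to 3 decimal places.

0.970

ρ_k = kρ / (1 + (k−1)ρ) = 7·0.82 / (1 + 6·0.82) = 5.740 / 5.920 = 0.970.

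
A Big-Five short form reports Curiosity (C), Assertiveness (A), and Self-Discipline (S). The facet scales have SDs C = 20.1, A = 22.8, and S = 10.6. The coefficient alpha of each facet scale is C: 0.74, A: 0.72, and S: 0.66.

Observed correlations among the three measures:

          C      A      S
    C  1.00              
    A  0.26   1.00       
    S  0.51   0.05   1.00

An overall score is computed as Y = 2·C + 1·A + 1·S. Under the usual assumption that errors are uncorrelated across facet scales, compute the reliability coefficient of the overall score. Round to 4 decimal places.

Var(Y) = 2²·20.1² + 22.8² + 10.6² + 2·[2·20.1·22.8·0.26 + 2·20.1·10.6·0.51 + 22.8·10.6·0.05] = 2248.24 + 935.422 = 3183.66.
Because errors are independent across components, Cov(Tᵢ,Tⱼ) = Cov(Xᵢ,Xⱼ); the off-diagonal part of the true-score variance is the same as above.
True-score variance = [2²·20.1²·0.74 + 22.8²·0.72 + 10.6²·0.66] + 935.422 = 1644.31 + 935.422 = 2579.73.
Reliability = 2579.73 / 3183.66 = 0.8103.

0.8103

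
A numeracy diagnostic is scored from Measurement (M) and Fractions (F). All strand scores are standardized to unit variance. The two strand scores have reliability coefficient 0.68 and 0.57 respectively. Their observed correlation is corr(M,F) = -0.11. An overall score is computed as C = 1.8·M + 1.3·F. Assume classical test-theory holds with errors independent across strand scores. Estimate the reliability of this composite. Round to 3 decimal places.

Var(C) = 1.8² + 1.3² + 2·[2.34·(-0.11)] = 4.93 − 0.5148 = 4.4152.
Under uncorrelated errors the observed covariances equal the true-score covariances, so only the own-variance terms attenuate.
True-score variance = [1.8²·0.68 + 1.3²·0.57] − 0.5148 = 3.1665 − 0.5148 = 2.6517.
Reliability = 2.6517 / 4.4152 = 0.601.

0.601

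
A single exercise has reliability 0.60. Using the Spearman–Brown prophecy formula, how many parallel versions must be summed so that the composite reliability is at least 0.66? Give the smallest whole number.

k ≥ ρ*(1−ρ₁)/(ρ₁(1−ρ*)) = 0.66·0.40 / (0.60·0.34) = 1.294.
Smallest integer k = 2.

2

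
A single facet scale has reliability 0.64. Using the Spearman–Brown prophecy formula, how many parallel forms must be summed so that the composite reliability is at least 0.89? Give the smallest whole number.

k ≥ ρ*(1−ρ₁)/(ρ₁(1−ρ*)) = 0.89·0.36 / (0.64·0.11) = 4.551.
Smallest integer k = 5.

5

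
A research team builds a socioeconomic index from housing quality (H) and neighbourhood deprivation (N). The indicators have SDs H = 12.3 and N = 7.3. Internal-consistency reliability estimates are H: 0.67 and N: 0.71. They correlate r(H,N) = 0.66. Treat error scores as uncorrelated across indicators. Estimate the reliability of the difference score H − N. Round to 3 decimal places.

0.240

Var(H−N) = 12.3² + 7.3² − 2·12.3·7.3·0.66 = 204.58 − 118.523 = 86.0572.
With uncorrelated errors the cross-covariances are all true-score covariance, so they carry over unchanged; only the diagonal terms shrink to ρᵢσᵢ².
True-score variance = [12.3²·0.67 + 7.3²·0.71] − 118.523 = 139.2 − 118.523 = 20.6774.
Reliability = 20.6774 / 86.0572 = 0.240.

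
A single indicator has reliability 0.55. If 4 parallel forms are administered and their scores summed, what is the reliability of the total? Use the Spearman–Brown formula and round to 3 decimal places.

0.830

ρ_k = kρ / (1 + (k−1)ρ) = 4·0.55 / (1 + 3·0.55) = 2.200 / 2.650 = 0.830.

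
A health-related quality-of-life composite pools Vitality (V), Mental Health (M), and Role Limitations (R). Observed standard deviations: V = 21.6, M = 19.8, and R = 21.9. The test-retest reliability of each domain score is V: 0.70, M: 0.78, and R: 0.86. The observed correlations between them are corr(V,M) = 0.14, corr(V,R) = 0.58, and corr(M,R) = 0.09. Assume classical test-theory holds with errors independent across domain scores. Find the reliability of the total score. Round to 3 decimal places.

0.859

Var(V+M+R) = 21.6² + 19.8² + 21.9² + 2·[21.6·19.8·0.14 + 21.6·21.9·0.58 + 19.8·21.9·0.09] = 1338.21 + 746.528 = 2084.74.
Because errors are independent across components, Cov(Tᵢ,Tⱼ) = Cov(Xᵢ,Xⱼ); the off-diagonal part of the true-score variance is the same as above.
True-score variance = [21.6²·0.70 + 19.8²·0.78 + 21.9²·0.86] + 746.528 = 1044.85 + 746.528 = 1791.38.
Reliability = 1791.38 / 2084.74 = 0.859.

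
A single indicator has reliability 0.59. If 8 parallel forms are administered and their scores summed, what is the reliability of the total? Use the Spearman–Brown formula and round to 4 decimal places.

0.9201

ρ_k = kρ / (1 + (k−1)ρ) = 8·0.59 / (1 + 7·0.59) = 4.720 / 5.130 = 0.9201.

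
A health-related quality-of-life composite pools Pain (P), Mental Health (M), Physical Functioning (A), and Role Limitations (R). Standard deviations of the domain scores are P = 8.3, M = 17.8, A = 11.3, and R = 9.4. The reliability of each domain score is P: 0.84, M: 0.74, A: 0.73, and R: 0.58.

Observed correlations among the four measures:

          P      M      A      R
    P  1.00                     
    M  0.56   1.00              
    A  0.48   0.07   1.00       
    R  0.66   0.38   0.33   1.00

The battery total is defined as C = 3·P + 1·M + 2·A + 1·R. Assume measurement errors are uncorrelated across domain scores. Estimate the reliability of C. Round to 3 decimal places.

0.889

Var(C) = 3²·8.3² + 17.8² + 2²·11.3² + 9.4² + 2·[3·8.3·17.8·0.56 + 6·8.3·11.3·0.48 + 3·8.3·9.4·0.66 + 2·17.8·11.3·0.07 + 17.8·9.4·0.38 + 2·11.3·9.4·0.33] = 1535.97 + 1669.29 = 3205.26.
Under uncorrelated errors the observed covariances equal the true-score covariances, so only the own-variance terms attenuate.
True-score variance = [3²·8.3²·0.84 + 17.8²·0.74 + 2²·11.3²·0.73 + 9.4²·0.58] + 1669.29 = 1179.37 + 1669.29 = 2848.66.
Reliability = 2848.66 / 3205.26 = 0.889.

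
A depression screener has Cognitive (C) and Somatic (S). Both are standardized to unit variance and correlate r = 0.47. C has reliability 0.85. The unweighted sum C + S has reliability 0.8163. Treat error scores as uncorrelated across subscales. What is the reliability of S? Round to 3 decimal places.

0.610

Var(C+S) = 2 + 2·0.47 = 2.940.
True-score variance = ρ_C + ρ_S + 2·0.47, so 0.8163 = (0.85 + ρ_S + 0.94) / 2.940.
ρ_S = 0.8163·2.940 − 0.85 − 0.94 = 0.610.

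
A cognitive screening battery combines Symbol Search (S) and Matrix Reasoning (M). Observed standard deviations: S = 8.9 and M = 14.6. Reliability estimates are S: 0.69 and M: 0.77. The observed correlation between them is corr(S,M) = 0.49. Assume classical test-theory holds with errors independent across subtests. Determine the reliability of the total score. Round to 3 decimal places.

Var(S+M) = 8.9² + 14.6² + 2·[8.9·14.6·0.49] = 292.37 + 127.341 = 419.711.
Because errors are independent across components, Cov(Tᵢ,Tⱼ) = Cov(Xᵢ,Xⱼ); the off-diagonal part of the true-score variance is the same as above.
True-score variance = [8.9²·0.69 + 14.6²·0.77] + 127.341 = 218.788 + 127.341 = 346.129.
Reliability = 346.129 / 419.711 = 0.825.

0.825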